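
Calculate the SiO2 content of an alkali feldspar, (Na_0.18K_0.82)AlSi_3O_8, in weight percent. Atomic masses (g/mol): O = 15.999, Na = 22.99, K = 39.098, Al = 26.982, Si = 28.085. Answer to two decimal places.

M((Na_0.18K_0.82)AlSi_3O_8) = 275.428 g/mol; M(SiO2) = 60.083 g/mol.
Moles SiO2 per formula unit = 3 Si ÷ 1 = 3.0000.
SiO2 fraction = (3.0000 × 60.083) / 275.428 = 180.249/275.428 = 0.6544.

65.44 wt%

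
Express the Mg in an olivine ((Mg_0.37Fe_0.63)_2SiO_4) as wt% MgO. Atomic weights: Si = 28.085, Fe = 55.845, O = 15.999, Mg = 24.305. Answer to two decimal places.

M((Mg_0.37Fe_0.63)_2SiO_4) = 180.431 g/mol; M(MgO) = 40.304 g/mol.
Moles MgO per formula unit = 0.74 Mg ÷ 1 = 0.7400.
MgO fraction = (0.7400 × 40.304) / 180.431 = 29.825/180.431 = 0.1653.

16.53 wt%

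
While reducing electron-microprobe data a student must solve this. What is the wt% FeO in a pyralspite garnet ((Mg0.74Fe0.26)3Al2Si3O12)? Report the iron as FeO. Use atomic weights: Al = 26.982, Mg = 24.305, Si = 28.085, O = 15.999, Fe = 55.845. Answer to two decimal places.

Molar mass of (Mg0.74Fe0.26)3Al2Si3O12 = 2.22×24.305 + 0.78×55.845 + 2×26.982 + 3×28.085 + 12×15.999 = 427.723 g/mol.
Each formula unit contains 0.78 Fe, equivalent to 0.78/1 = 0.7800 mol FeO.
M(FeO) = 1×55.845 + 1×15.999 = 71.844 g/mol.
Mass of FeO per formula unit = 0.7800 × 71.844 = 56.038 g.
FeO wt% = 56.038 / 427.723 × 100 = 13.10%.

13.10 wt%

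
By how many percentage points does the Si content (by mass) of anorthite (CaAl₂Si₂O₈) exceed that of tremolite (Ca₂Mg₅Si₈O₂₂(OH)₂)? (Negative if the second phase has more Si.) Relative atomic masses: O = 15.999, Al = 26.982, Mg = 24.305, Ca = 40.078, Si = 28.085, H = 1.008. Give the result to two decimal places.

-7.47 percentage points

Si in CaAl₂Si₂O₈: molar mass 278.204 g/mol; 2×28.085 = 56.170 g → 20.19 wt%.
Si in Ca₂Mg₅Si₈O₂₂(OH)₂: molar mass 812.353 g/mol; 8×28.085 = 224.680 g → 27.66 wt%.
Difference = 20.19 − 27.66 = -7.47 percentage points.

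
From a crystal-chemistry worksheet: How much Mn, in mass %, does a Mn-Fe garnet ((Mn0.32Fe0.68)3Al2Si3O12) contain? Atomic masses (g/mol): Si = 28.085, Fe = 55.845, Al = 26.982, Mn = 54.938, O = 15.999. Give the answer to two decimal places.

10.61 mass %

M((Mn0.32Fe0.68)3Al2Si3O12) = 496.871 g/mol.
Mn contributes 0.96 × 54.938 = 52.740 g per mole.
52.740/496.871 = 0.1061 → 10.61%.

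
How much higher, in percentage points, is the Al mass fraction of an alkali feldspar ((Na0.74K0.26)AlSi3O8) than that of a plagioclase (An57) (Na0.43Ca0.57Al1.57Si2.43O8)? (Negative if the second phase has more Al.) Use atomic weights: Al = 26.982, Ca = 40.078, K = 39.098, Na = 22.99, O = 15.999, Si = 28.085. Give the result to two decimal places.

First mineral: 26.982 g Al in 266.407 g formula = 10.13 wt% Al.
Second mineral: 42.362 g Al in 271.330 g formula = 15.61 wt% Al.
10.13% − 15.61% gives a difference of -5.48 percentage points.

-5.48 percentage points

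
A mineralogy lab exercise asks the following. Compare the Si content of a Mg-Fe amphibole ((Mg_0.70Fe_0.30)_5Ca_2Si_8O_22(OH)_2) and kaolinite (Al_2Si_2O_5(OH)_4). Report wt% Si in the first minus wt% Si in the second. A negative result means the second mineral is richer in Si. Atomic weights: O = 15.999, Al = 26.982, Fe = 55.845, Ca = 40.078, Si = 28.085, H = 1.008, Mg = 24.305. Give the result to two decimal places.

First mineral: 224.680 g Si in 859.663 g formula = 26.14 wt% Si.
Second mineral: 56.170 g Si in 258.157 g formula = 21.76 wt% Si.
26.14% − 21.76% gives a difference of 4.38 percentage points.

4.38 percentage points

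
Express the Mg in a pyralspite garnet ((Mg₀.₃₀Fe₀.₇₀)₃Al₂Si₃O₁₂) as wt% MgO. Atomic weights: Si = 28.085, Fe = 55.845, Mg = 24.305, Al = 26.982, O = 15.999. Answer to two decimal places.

7.73 wt%

Formula mass = 469.356 g/mol.
0.90 Mg → 0.9000 mol MgO per formula unit; M(MgO) = 40.304, so MgO mass = 36.274 g.
36.274/469.356 × 100 = 7.73 wt%.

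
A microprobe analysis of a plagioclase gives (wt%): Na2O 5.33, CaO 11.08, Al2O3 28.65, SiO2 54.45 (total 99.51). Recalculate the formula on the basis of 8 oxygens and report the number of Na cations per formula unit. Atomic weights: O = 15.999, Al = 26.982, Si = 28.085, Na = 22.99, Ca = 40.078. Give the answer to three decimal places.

Na2O (M=61.979): mol = 0.08600; Na = 0.17200, O = 0.08600.
CaO (M=56.077): mol = 0.19759; Ca = 0.19759, O = 0.19759.
Al2O3 (M=101.961): mol = 0.28099; Al = 0.56198, O = 0.84297.
SiO2 (M=60.083): mol = 0.90625; Si = 0.90625, O = 1.81250.
ΣO = 2.93906; factor = 8/ΣO = 2.72196.
Na apfu = 0.17200 × 2.72196 = 0.468.

0.468 Na apfu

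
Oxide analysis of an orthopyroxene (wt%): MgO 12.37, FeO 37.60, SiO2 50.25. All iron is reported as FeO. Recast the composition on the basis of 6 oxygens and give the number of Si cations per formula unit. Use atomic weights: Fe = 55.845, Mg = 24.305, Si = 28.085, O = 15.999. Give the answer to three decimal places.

2.005 Si apfu

MgO: 12.37/40.304 = 0.30692 mol → 0.30692 mol Mg, 0.30692 mol O.
FeO: 37.60/71.844 = 0.52336 mol → 0.52336 mol Fe, 0.52336 mol O.
SiO2: 50.25/60.083 = 0.83634 mol → 0.83634 mol Si, 1.67268 mol O.
Total oxygen = 2.50296 mol. Normalization factor = 6/2.50296 = 2.39716.
Si per 6 O = 0.83634 × 2.39716 = 2.005.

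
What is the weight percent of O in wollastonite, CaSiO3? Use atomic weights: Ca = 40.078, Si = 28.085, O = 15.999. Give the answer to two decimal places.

Molar mass of CaSiO3: 1·40.078 + 1·28.085 + 3·15.999 = 116.160 g/mol.
Mass of O per formula unit: 3 × 15.999 = 47.997 g.
Weight fraction O = 47.997 / 116.160 = 0.4132.

41.32 mass %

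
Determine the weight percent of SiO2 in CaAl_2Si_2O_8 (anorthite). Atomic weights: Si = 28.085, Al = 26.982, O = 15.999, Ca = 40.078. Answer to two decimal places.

Formula mass = 278.204 g/mol.
2 Si → 2.0000 mol SiO2 per formula unit; M(SiO2) = 60.083, so SiO2 mass = 120.166 g.
120.166/278.204 × 100 = 43.19 wt%.

43.19 wt%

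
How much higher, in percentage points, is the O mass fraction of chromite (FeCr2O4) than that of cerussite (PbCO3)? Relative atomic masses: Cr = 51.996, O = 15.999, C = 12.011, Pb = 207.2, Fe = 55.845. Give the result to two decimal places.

10.63 percentage points

M(FeCr2O4) = 223.833 g/mol, so wt% O = 63.996/223.833 × 100 = 28.59%.
M(PbCO3) = 267.208 g/mol, so wt% O = 47.997/267.208 × 100 = 17.96%.
28.59 − 17.96 = 10.63 pp.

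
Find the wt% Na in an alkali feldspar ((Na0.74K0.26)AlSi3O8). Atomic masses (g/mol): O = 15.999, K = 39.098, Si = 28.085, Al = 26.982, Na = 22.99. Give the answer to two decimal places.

Formula mass = 0.74*22.99 + 0.26*39.098 + 1*26.982 + 3*28.085 + 8*15.999 = 266.407 g/mol, of which 17.013 g is Na.
So Na makes up 17.013/266.407 = 0.0639 of the mass, i.e. 6.39%.

6.39 mass %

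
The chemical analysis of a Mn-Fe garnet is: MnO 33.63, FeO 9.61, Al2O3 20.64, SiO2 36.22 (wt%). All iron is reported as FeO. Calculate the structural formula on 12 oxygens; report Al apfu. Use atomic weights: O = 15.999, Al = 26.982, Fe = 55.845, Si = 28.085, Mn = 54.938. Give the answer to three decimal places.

2.007 Al apfu

MnO (M=70.937): mol = 0.47408; Mn = 0.47408, O = 0.47408.
FeO (M=71.844): mol = 0.13376; Fe = 0.13376, O = 0.13376.
Al2O3 (M=101.961): mol = 0.20243; Al = 0.40486, O = 0.60729.
SiO2 (M=60.083): mol = 0.60283; Si = 0.60283, O = 1.20566.
ΣO = 2.42079; factor = 12/ΣO = 4.95706.
Al apfu = 0.40486 × 4.95706 = 2.007.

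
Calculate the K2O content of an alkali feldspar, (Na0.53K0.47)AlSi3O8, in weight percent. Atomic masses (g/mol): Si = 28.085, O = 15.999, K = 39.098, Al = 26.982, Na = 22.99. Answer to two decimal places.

Formula mass = 269.790 g/mol.
0.47 K → 0.2350 mol K2O per formula unit; M(K2O) = 94.195, so K2O mass = 22.136 g.
22.136/269.790 × 100 = 8.20 wt%.

8.20 wt%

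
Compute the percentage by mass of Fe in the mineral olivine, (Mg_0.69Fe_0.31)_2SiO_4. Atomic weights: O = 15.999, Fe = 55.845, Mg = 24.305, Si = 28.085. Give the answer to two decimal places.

21.61 weight percent

Formula mass = 1.38*24.305 + 0.62*55.845 + 1*28.085 + 4*15.999 = 160.246 g/mol, of which 34.624 g is Fe.
So Fe makes up 34.624/160.246 = 0.2161 of the mass, i.e. 21.61%.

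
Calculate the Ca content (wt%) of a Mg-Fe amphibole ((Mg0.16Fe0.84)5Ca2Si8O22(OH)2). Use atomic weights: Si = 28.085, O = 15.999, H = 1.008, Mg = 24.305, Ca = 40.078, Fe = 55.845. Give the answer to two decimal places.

Molar mass of (Mg0.16Fe0.84)5Ca2Si8O22(OH)2: 0.80·24.305 + 4.20·55.845 + 2·40.078 + 8·28.085 + 24·15.999 + 2·1.008 = 944.821 g/mol.
Mass of Ca per formula unit: 2 × 40.078 = 80.156 g.
Weight fraction Ca = 80.156 / 944.821 = 0.0848.

8.48 wt%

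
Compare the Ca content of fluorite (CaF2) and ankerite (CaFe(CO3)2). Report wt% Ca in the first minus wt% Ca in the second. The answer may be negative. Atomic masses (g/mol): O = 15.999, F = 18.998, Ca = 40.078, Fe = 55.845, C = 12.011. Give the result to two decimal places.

32.77 percentage points

M(CaF2) = 78.074 g/mol, so wt% Ca = 40.078/78.074 × 100 = 51.33%.
M(CaFe(CO3)2) = 215.939 g/mol, so wt% Ca = 40.078/215.939 × 100 = 18.56%.
51.33 − 18.56 = 32.77 pp.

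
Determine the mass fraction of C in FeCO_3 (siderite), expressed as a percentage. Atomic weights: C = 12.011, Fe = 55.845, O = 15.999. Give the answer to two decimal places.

M(FeCO_3) = 115.853 g/mol.
C contributes 1 × 12.011 = 12.011 g per mole.
12.011/115.853 = 0.1037 → 10.37%.

10.37 weight percent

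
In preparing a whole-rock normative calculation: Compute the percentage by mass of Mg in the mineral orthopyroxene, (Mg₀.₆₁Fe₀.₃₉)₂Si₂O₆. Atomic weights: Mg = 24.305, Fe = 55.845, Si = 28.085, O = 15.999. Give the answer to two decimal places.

13.16 wt%

Formula mass = 1.22·24.305 + 0.78·55.845 + 2·28.085 + 6·15.999 = 225.375 g/mol, of which 29.652 g is Mg.
So Mg makes up 29.652/225.375 = 0.1316 of the mass, i.e. 13.16%.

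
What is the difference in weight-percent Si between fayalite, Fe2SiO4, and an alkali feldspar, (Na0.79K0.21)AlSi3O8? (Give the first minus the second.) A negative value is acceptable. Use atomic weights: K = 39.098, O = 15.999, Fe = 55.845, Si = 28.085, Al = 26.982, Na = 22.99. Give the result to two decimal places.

-17.94 percentage points

M(Fe2SiO4) = 203.771 g/mol, so wt% Si = 28.085/203.771 × 100 = 13.78%.
M((Na0.79K0.21)AlSi3O8) = 265.602 g/mol, so wt% Si = 84.255/265.602 × 100 = 31.72%.
13.78 − 31.72 = -17.94 pp.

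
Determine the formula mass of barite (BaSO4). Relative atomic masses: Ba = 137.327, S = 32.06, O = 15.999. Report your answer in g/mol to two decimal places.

M = 1*137.327 + 1*32.06 + 4*15.999

233.38 g/mol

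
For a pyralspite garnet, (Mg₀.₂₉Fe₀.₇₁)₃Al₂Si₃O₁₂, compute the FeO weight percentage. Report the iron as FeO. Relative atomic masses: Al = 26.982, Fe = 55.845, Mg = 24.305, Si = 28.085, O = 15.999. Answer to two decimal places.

Molar mass of (Mg₀.₂₉Fe₀.₇₁)₃Al₂Si₃O₁₂ = 0.87·24.305 + 2.13·55.845 + 2·26.982 + 3·28.085 + 12·15.999 = 470.302 g/mol.
Each formula unit contains 2.13 Fe, equivalent to 2.13/1 = 2.1300 mol FeO.
M(FeO) = 1×55.845 + 1×15.999 = 71.844 g/mol.
Mass of FeO per formula unit = 2.1300 × 71.844 = 153.028 g.
FeO wt% = 153.028 / 470.302 × 100 = 32.54%.

32.54 wt%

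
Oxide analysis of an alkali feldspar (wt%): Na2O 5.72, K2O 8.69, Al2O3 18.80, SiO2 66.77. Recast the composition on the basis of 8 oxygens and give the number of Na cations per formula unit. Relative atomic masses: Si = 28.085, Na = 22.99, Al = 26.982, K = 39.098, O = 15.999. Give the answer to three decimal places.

Na2O: 5.72/61.979 = 0.09229 mol → 0.18458 mol Na, 0.09229 mol O.
K2O: 8.69/94.195 = 0.09226 mol → 0.18452 mol K, 0.09226 mol O.
Al2O3: 18.80/101.961 = 0.18438 mol → 0.36876 mol Al, 0.55314 mol O.
SiO2: 66.77/60.083 = 1.11130 mol → 1.11130 mol Si, 2.22260 mol O.
Total oxygen = 2.96029 mol. Normalization factor = 8/2.96029 = 2.70244.
Na per 8 O = 0.18458 × 2.70244 = 0.499.

0.499 Na apfu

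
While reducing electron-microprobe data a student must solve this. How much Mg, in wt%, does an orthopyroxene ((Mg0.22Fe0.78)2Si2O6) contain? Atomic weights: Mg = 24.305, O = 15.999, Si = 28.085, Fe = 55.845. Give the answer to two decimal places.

M((Mg0.22Fe0.78)2Si2O6) = 249.976 g/mol.
Mg contributes 0.44 × 24.305 = 10.694 g per mole.
10.694/249.976 = 0.0428 → 4.28%.

4.28 wt%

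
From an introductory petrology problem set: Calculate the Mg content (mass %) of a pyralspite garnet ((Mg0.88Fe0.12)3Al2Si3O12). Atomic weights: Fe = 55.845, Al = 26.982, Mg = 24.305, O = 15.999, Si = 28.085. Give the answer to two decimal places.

15.48 mass %

M((Mg0.88Fe0.12)3Al2Si3O12) = 414.476 g/mol.
Mg contributes 2.64 × 24.305 = 64.165 g per mole.
64.165/414.476 = 0.1548 → 15.48%.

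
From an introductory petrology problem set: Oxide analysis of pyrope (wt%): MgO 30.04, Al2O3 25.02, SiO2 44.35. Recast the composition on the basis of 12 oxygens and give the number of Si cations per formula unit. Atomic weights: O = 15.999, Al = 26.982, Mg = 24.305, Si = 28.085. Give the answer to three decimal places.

MgO: 30.04/40.304 = 0.74534 mol → 0.74534 mol Mg, 0.74534 mol O.
Al2O3: 25.02/101.961 = 0.24539 mol → 0.49078 mol Al, 0.73617 mol O.
SiO2: 44.35/60.083 = 0.73815 mol → 0.73815 mol Si, 1.47630 mol O.
Total oxygen = 2.95781 mol. Normalization factor = 12/2.95781 = 4.05706.
Si per 12 O = 0.73815 × 4.05706 = 2.995.

2.995 Si apfu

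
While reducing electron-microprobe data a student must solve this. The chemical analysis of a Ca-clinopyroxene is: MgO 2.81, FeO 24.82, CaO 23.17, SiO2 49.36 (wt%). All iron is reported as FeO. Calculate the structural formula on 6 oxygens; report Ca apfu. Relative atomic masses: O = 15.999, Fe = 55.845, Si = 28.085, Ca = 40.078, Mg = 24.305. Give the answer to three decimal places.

MgO: 2.81/40.304 = 0.06972 mol → 0.06972 mol Mg, 0.06972 mol O.
FeO: 24.82/71.844 = 0.34547 mol → 0.34547 mol Fe, 0.34547 mol O.
CaO: 23.17/56.077 = 0.41318 mol → 0.41318 mol Ca, 0.41318 mol O.
SiO2: 49.36/60.083 = 0.82153 mol → 0.82153 mol Si, 1.64306 mol O.
Total oxygen = 2.47143 mol. Normalization factor = 6/2.47143 = 2.42774.
Ca per 6 O = 0.41318 × 2.42774 = 1.003.

1.003 Ca apfu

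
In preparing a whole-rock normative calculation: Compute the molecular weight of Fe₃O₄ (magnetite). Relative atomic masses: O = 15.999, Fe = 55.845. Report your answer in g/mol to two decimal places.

231.53 g/mol

The formula mass is the sum 3×55.845 + 4×15.999.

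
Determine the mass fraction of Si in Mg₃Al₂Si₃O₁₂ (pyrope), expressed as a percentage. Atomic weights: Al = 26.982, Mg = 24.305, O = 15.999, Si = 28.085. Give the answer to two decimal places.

Formula mass = 3×24.305 + 2×26.982 + 3×28.085 + 12×15.999 = 403.122 g/mol, of which 84.255 g is Si.
So Si makes up 84.255/403.122 = 0.2090 of the mass, i.e. 20.90%.

20.90 mass %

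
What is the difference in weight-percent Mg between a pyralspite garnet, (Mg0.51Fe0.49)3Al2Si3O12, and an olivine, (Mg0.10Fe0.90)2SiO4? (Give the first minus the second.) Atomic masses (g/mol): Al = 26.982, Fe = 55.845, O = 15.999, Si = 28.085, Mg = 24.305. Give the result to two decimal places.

First mineral: 37.187 g Mg in 449.486 g formula = 8.27 wt% Mg.
Second mineral: 4.861 g Mg in 197.463 g formula = 2.46 wt% Mg.
8.27% − 2.46% gives a difference of 5.81 percentage points.

5.81 percentage points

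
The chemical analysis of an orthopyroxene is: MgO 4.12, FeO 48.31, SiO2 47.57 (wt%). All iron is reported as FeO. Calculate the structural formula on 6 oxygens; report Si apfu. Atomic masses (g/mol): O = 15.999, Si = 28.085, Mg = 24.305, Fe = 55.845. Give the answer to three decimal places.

4.12 wt% MgO ÷ 40.304 g/mol = 0.10222 mol, giving 0.10222 Mg and 0.10222 O.
48.31 wt% FeO ÷ 71.844 g/mol = 0.67243 mol, giving 0.67243 Fe and 0.67243 O.
47.57 wt% SiO2 ÷ 60.083 g/mol = 0.79174 mol, giving 0.79174 Si and 1.58348 O.
Oxygen sums to 2.35813; scaling by 6/2.35813 = 2.54439 puts the formula on 6 O.
Si: 0.79174 × 2.54439 = 2.014 atoms per formula unit.

2.014 Si apfu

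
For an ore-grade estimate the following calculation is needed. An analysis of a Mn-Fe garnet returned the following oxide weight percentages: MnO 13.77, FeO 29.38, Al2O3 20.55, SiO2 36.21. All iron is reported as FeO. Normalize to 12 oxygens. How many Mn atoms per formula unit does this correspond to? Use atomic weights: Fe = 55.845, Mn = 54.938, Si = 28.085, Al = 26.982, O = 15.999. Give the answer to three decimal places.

MnO: 13.77/70.937 = 0.19412 mol → 0.19412 mol Mn, 0.19412 mol O.
FeO: 29.38/71.844 = 0.40894 mol → 0.40894 mol Fe, 0.40894 mol O.
Al2O3: 20.55/101.961 = 0.20155 mol → 0.40310 mol Al, 0.60465 mol O.
SiO2: 36.21/60.083 = 0.60267 mol → 0.60267 mol Si, 1.20534 mol O.
Total oxygen = 2.41305 mol. Normalization factor = 12/2.41305 = 4.97296.
Mn per 12 O = 0.19412 × 4.97296 = 0.965.

0.965 Mn apfu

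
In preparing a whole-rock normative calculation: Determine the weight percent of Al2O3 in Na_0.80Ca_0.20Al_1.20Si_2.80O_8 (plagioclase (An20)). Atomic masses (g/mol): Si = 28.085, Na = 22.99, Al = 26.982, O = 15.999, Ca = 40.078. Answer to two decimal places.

23.05 wt%

M(Na_0.80Ca_0.20Al_1.20Si_2.80O_8) = 265.416 g/mol; M(Al2O3) = 101.961 g/mol.
Moles Al2O3 per formula unit = 1.20 Al ÷ 2 = 0.6000.
Al2O3 fraction = (0.6000 × 101.961) / 265.416 = 61.177/265.416 = 0.2305.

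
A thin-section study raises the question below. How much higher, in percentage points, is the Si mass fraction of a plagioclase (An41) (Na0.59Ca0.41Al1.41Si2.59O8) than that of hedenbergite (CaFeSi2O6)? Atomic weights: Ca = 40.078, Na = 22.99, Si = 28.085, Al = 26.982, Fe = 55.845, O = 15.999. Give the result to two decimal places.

4.42 percentage points

Si in Na0.59Ca0.41Al1.41Si2.59O8: molar mass 268.773 g/mol; 2.59×28.085 = 72.740 g → 27.06 wt%.
Si in CaFeSi2O6: molar mass 248.087 g/mol; 2×28.085 = 56.170 g → 22.64 wt%.
Difference = 27.06 − 22.64 = 4.42 percentage points.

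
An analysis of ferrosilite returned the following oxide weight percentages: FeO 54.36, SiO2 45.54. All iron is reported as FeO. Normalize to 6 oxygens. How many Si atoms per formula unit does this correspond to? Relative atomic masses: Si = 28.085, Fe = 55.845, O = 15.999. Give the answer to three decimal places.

2.001 Si apfu

FeO (M=71.844): mol = 0.75664; Fe = 0.75664, O = 0.75664.
SiO2 (M=60.083): mol = 0.75795; Si = 0.75795, O = 1.51590.
ΣO = 2.27254; factor = 6/ΣO = 2.64022.
Si apfu = 0.75795 × 2.64022 = 2.001.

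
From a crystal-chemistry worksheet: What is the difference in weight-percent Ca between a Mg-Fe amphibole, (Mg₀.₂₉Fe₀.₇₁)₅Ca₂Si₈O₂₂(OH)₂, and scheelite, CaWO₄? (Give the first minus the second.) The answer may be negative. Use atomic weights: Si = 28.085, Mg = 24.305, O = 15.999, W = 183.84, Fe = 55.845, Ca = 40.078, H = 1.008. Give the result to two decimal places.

M((Mg₀.₂₉Fe₀.₇₁)₅Ca₂Si₈O₂₂(OH)₂) = 924.320 g/mol, so wt% Ca = 80.156/924.320 × 100 = 8.67%.
M(CaWO₄) = 287.914 g/mol, so wt% Ca = 40.078/287.914 × 100 = 13.92%.
8.67 − 13.92 = -5.25 pp.

-5.25 percentage points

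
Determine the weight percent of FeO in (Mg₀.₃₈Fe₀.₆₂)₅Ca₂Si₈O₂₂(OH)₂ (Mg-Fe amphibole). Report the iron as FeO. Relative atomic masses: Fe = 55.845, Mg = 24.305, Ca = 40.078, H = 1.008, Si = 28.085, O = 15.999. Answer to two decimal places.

24.47 wt%

Formula mass = 910.127 g/mol.
3.10 Fe → 3.1000 mol FeO per formula unit; M(FeO) = 71.844, so FeO mass = 222.716 g.
222.716/910.127 × 100 = 24.47 wt%.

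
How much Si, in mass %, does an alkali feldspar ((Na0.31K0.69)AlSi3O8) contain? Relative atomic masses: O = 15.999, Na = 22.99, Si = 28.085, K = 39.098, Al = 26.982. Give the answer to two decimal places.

30.82 mass %

Formula mass = 0.31·22.99 + 0.69·39.098 + 1·26.982 + 3·28.085 + 8·15.999 = 273.334 g/mol, of which 84.255 g is Si.
So Si makes up 84.255/273.334 = 0.3082 of the mass, i.e. 30.82%.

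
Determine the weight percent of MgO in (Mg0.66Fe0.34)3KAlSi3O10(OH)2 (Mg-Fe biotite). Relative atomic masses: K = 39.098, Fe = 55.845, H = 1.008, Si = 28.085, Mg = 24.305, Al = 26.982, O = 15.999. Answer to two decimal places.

M((Mg0.66Fe0.34)3KAlSi3O10(OH)2) = 449.425 g/mol; M(MgO) = 40.304 g/mol.
Moles MgO per formula unit = 1.98 Mg ÷ 1 = 1.9800.
MgO fraction = (1.9800 × 40.304) / 449.425 = 79.802/449.425 = 0.1776.

17.76 wt%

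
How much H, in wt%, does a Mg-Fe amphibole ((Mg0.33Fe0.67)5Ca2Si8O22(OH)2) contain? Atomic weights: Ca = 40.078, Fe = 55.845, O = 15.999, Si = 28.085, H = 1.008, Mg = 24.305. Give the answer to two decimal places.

0.22 wt%

M((Mg0.33Fe0.67)5Ca2Si8O22(OH)2) = 918.012 g/mol.
H contributes 2 × 1.008 = 2.016 g per mole.
2.016/918.012 = 0.0022 → 0.22%.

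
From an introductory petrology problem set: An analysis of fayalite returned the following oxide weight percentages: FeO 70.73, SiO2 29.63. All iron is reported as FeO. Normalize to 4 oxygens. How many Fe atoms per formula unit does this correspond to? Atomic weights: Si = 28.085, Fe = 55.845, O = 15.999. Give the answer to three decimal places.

FeO (M=71.844): mol = 0.98449; Fe = 0.98449, O = 0.98449.
SiO2 (M=60.083): mol = 0.49315; Si = 0.49315, O = 0.98630.
ΣO = 1.97079; factor = 4/ΣO = 2.02964.
Fe apfu = 0.98449 × 2.02964 = 1.998.

1.998 Fe apfu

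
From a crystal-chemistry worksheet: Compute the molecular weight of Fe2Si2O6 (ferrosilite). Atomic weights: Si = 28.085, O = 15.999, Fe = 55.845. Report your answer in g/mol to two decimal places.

263.85 g/mol

The formula mass is the sum 2×55.845 + 2×28.085 + 6×15.999.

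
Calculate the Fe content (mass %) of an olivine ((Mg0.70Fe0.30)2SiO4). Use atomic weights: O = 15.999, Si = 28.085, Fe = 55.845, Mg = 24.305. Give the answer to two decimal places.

Formula mass = 1.40·24.305 + 0.60·55.845 + 1·28.085 + 4·15.999 = 159.615 g/mol, of which 33.507 g is Fe.
So Fe makes up 33.507/159.615 = 0.2099 of the mass, i.e. 20.99%.

20.99 mass %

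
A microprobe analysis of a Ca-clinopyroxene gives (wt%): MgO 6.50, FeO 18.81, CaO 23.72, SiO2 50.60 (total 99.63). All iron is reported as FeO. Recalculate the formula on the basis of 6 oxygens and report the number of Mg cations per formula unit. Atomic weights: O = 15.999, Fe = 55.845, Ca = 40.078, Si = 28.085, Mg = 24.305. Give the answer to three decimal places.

0.382 Mg apfu

MgO: 6.50/40.304 = 0.16127 mol → 0.16127 mol Mg, 0.16127 mol O.
FeO: 18.81/71.844 = 0.26182 mol → 0.26182 mol Fe, 0.26182 mol O.
CaO: 23.72/56.077 = 0.42299 mol → 0.42299 mol Ca, 0.42299 mol O.
SiO2: 50.60/60.083 = 0.84217 mol → 0.84217 mol Si, 1.68434 mol O.
Total oxygen = 2.53042 mol. Normalization factor = 6/2.53042 = 2.37115.
Mg per 6 O = 0.16127 × 2.37115 = 0.382.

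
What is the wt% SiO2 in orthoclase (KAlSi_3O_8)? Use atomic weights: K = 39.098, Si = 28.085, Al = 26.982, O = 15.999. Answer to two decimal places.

64.76 wt%

Molar mass of KAlSi_3O_8 = 1×39.098 + 1×26.982 + 3×28.085 + 8×15.999 = 278.327 g/mol.
Each formula unit contains 3 Si, equivalent to 3/1 = 3.0000 mol SiO2.
M(SiO2) = 1×28.085 + 2×15.999 = 60.083 g/mol.
Mass of SiO2 per formula unit = 3.0000 × 60.083 = 180.249 g.
SiO2 wt% = 180.249 / 278.327 × 100 = 64.76%.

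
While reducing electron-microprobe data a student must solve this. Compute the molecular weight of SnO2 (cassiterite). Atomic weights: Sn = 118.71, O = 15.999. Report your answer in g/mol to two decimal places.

150.71 g/mol

M = 1·118.71 + 2·15.999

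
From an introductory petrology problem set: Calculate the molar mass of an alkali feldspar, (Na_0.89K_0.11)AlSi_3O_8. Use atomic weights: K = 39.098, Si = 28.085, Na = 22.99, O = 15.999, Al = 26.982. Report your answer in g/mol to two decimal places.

M = 0.89×22.99 + 0.11×39.098 + 1×26.982 + 3×28.085 + 8×15.999

263.99 g/mol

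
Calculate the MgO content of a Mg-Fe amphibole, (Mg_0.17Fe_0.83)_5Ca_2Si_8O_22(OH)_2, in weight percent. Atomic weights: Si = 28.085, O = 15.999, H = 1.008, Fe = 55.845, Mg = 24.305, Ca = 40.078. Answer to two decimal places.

3.63 wt%

Molar mass of (Mg_0.17Fe_0.83)_5Ca_2Si_8O_22(OH)_2 = 0.85·24.305 + 4.15·55.845 + 2·40.078 + 8·28.085 + 24·15.999 + 2·1.008 = 943.244 g/mol.
Each formula unit contains 0.85 Mg, equivalent to 0.85/1 = 0.8500 mol MgO.
M(MgO) = 1×24.305 + 1×15.999 = 40.304 g/mol.
Mass of MgO per formula unit = 0.8500 × 40.304 = 34.258 g.
MgO wt% = 34.258 / 943.244 × 100 = 3.63%.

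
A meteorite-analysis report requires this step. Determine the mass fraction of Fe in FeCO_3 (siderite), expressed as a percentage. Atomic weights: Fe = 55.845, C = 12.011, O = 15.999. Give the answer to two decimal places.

Molar mass of FeCO_3: 1×55.845 + 1×12.011 + 3×15.999 = 115.853 g/mol.
Mass of Fe per formula unit: 1 × 55.845 = 55.845 g.
Weight fraction Fe = 55.845 / 115.853 = 0.4820.

48.20 weight percent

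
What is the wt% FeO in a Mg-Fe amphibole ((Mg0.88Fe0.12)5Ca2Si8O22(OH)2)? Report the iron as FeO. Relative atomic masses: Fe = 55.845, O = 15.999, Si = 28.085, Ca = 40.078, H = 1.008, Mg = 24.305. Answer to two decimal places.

Formula mass = 831.277 g/mol.
0.60 Fe → 0.6000 mol FeO per formula unit; M(FeO) = 71.844, so FeO mass = 43.106 g.
43.106/831.277 × 100 = 5.19 wt%.

5.19 wt%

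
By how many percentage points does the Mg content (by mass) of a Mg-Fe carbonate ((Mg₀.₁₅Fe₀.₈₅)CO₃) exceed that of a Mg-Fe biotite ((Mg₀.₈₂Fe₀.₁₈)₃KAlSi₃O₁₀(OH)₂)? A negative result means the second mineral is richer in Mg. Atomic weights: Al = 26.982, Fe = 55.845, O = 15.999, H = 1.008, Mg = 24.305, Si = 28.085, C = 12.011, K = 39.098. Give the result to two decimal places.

-10.49 percentage points

Mg in (Mg₀.₁₅Fe₀.₈₅)CO₃: molar mass 111.122 g/mol; 0.15×24.305 = 3.646 g → 3.28 wt%.
Mg in (Mg₀.₈₂Fe₀.₁₈)₃KAlSi₃O₁₀(OH)₂: molar mass 434.286 g/mol; 2.46×24.305 = 59.790 g → 13.77 wt%.
Difference = 3.28 − 13.77 = -10.49 percentage points.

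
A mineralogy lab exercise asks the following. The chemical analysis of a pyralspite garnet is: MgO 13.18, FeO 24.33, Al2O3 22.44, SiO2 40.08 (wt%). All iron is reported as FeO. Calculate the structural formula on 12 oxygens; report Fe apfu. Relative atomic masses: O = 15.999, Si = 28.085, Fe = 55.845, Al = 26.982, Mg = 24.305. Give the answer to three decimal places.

MgO (M=40.304): mol = 0.32701; Mg = 0.32701, O = 0.32701.
FeO (M=71.844): mol = 0.33865; Fe = 0.33865, O = 0.33865.
Al2O3 (M=101.961): mol = 0.22008; Al = 0.44016, O = 0.66024.
SiO2 (M=60.083): mol = 0.66708; Si = 0.66708, O = 1.33416.
ΣO = 2.66006; factor = 12/ΣO = 4.51118.
Fe apfu = 0.33865 × 4.51118 = 1.528.

1.528 Fe apfu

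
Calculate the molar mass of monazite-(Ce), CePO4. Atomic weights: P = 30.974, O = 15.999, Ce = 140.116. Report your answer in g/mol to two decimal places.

235.09 g/mol

The formula mass is the sum 1*140.116 + 1*30.974 + 4*15.999.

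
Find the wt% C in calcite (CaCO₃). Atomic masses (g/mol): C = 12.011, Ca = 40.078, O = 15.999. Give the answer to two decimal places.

Formula mass = 1·40.078 + 1·12.011 + 3·15.999 = 100.086 g/mol, of which 12.011 g is C.
So C makes up 12.011/100.086 = 0.1200 of the mass, i.e. 12.00%.

12.00 weight percent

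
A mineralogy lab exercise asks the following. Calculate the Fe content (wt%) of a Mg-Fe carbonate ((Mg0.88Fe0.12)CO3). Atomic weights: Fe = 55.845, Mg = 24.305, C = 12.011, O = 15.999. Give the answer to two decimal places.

7.61 wt%

M((Mg0.88Fe0.12)CO3) = 88.098 g/mol.
Fe contributes 0.12 × 55.845 = 6.701 g per mole.
6.701/88.098 = 0.0761 → 7.61%.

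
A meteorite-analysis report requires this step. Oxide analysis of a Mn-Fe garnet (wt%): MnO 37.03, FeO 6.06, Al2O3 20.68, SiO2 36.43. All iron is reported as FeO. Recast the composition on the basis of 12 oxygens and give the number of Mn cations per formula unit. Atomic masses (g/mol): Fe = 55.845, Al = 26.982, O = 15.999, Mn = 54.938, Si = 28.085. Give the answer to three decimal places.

2.581 Mn apfu

MnO (M=70.937): mol = 0.52201; Mn = 0.52201, O = 0.52201.
FeO (M=71.844): mol = 0.08435; Fe = 0.08435, O = 0.08435.
Al2O3 (M=101.961): mol = 0.20282; Al = 0.40564, O = 0.60846.
SiO2 (M=60.083): mol = 0.60633; Si = 0.60633, O = 1.21266.
ΣO = 2.42748; factor = 12/ΣO = 4.94340.
Mn apfu = 0.52201 × 4.94340 = 2.581.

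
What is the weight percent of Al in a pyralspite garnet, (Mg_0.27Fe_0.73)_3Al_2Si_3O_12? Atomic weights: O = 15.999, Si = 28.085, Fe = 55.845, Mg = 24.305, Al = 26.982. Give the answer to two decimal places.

11.43 mass %

Molar mass of (Mg_0.27Fe_0.73)_3Al_2Si_3O_12: 0.81*24.305 + 2.19*55.845 + 2*26.982 + 3*28.085 + 12*15.999 = 472.195 g/mol.
Mass of Al per formula unit: 2 × 26.982 = 53.964 g.
Weight fraction Al = 53.964 / 472.195 = 0.1143.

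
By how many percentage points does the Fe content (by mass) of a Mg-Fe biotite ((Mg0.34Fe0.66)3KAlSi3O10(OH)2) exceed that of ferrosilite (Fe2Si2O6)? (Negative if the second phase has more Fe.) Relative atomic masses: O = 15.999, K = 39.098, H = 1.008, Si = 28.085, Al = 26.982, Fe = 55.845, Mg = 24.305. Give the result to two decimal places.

-19.28 percentage points

Fe in (Mg0.34Fe0.66)3KAlSi3O10(OH)2: molar mass 479.703 g/mol; 1.98×55.845 = 110.573 g → 23.05 wt%.
Fe in Fe2Si2O6: molar mass 263.854 g/mol; 2×55.845 = 111.690 g → 42.33 wt%.
Difference = 23.05 − 42.33 = -19.28 percentage points.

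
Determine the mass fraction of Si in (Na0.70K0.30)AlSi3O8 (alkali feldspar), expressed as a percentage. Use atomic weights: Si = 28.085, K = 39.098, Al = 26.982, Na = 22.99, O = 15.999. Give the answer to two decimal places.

31.55 mass %

Formula mass = 0.70×22.99 + 0.30×39.098 + 1×26.982 + 3×28.085 + 8×15.999 = 267.051 g/mol, of which 84.255 g is Si.
So Si makes up 84.255/267.051 = 0.3155 of the mass, i.e. 31.55%.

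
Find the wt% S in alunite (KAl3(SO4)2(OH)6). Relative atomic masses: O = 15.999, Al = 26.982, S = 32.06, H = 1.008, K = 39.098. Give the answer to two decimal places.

Molar mass of KAl3(SO4)2(OH)6: 1*39.098 + 3*26.982 + 2*32.06 + 14*15.999 + 6*1.008 = 414.198 g/mol.
Mass of S per formula unit: 2 × 32.06 = 64.120 g.
Weight fraction S = 64.120 / 414.198 = 0.1548.

15.48 mass %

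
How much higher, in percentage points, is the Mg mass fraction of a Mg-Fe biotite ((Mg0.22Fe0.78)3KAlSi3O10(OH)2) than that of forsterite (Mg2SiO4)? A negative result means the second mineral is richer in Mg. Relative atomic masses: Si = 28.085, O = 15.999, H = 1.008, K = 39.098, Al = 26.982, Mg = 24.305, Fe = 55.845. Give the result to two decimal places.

First mineral: 16.041 g Mg in 491.058 g formula = 3.27 wt% Mg.
Second mineral: 48.610 g Mg in 140.691 g formula = 34.55 wt% Mg.
3.27% − 34.55% gives a difference of -31.28 percentage points.

-31.28 percentage points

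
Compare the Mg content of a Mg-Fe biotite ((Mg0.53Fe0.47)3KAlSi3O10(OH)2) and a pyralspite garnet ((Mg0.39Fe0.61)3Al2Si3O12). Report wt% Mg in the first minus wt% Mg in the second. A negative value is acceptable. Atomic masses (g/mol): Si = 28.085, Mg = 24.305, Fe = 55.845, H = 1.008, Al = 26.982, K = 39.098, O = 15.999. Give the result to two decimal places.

Mg in (Mg0.53Fe0.47)3KAlSi3O10(OH)2: molar mass 461.725 g/mol; 1.59×24.305 = 38.645 g → 8.37 wt%.
Mg in (Mg0.39Fe0.61)3Al2Si3O12: molar mass 460.840 g/mol; 1.17×24.305 = 28.437 g → 6.17 wt%.
Difference = 8.37 − 6.17 = 2.20 percentage points.

2.20 percentage points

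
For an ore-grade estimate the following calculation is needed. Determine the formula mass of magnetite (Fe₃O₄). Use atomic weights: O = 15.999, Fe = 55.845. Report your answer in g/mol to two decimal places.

M = 3×55.845 + 4×15.999

231.53 g/mol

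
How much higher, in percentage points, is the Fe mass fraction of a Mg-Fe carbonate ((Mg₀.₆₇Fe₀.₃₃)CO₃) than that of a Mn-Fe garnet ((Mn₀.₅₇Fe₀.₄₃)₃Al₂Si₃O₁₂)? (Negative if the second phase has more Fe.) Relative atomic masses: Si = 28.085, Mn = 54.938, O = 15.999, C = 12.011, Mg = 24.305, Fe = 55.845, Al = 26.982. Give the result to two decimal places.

4.94 percentage points

First mineral: 18.429 g Fe in 94.721 g formula = 19.46 wt% Fe.
Second mineral: 72.040 g Fe in 496.191 g formula = 14.52 wt% Fe.
19.46% − 14.52% gives a difference of 4.94 percentage points.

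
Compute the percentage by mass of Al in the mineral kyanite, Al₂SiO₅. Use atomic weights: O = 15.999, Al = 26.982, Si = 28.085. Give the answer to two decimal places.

33.30 weight percent

Molar mass of Al₂SiO₅: 2×26.982 + 1×28.085 + 5×15.999 = 162.044 g/mol.
Mass of Al per formula unit: 2 × 26.982 = 53.964 g.
Weight fraction Al = 53.964 / 162.044 = 0.3330.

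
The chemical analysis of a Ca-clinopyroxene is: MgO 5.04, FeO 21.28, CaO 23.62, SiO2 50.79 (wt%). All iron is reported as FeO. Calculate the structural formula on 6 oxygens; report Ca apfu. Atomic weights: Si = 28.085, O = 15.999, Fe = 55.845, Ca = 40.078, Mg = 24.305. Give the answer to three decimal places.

0.998 Ca apfu

MgO: 5.04/40.304 = 0.12505 mol → 0.12505 mol Mg, 0.12505 mol O.
FeO: 21.28/71.844 = 0.29620 mol → 0.29620 mol Fe, 0.29620 mol O.
CaO: 23.62/56.077 = 0.42121 mol → 0.42121 mol Ca, 0.42121 mol O.
SiO2: 50.79/60.083 = 0.84533 mol → 0.84533 mol Si, 1.69066 mol O.
Total oxygen = 2.53312 mol. Normalization factor = 6/2.53312 = 2.36862.
Ca per 6 O = 0.42121 × 2.36862 = 0.998.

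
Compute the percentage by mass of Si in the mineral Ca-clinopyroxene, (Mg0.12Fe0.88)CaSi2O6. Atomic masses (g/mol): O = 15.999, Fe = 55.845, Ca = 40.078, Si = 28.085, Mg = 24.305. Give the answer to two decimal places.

22.99 mass %

M((Mg0.12Fe0.88)CaSi2O6) = 244.302 g/mol.
Si contributes 2 × 28.085 = 56.170 g per mole.
56.170/244.302 = 0.2299 → 22.99%.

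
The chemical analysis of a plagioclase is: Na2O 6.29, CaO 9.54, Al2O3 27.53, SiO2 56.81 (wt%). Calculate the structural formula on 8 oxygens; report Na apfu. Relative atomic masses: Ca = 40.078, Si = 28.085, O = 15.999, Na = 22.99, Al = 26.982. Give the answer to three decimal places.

Na2O (M=61.979): mol = 0.10149; Na = 0.20298, O = 0.10149.
CaO (M=56.077): mol = 0.17012; Ca = 0.17012, O = 0.17012.
Al2O3 (M=101.961): mol = 0.27001; Al = 0.54002, O = 0.81003.
SiO2 (M=60.083): mol = 0.94553; Si = 0.94553, O = 1.89106.
ΣO = 2.97270; factor = 8/ΣO = 2.69116.
Na apfu = 0.20298 × 2.69116 = 0.546.

0.546 Na apfu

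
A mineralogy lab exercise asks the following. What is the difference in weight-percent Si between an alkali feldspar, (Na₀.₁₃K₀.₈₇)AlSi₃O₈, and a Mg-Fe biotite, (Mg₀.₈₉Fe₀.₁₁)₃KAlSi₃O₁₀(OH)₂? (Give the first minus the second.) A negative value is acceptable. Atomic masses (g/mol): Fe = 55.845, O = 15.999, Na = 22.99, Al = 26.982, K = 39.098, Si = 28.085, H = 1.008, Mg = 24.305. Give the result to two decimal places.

10.80 percentage points

M((Na₀.₁₃K₀.₈₇)AlSi₃O₈) = 276.233 g/mol, so wt% Si = 84.255/276.233 × 100 = 30.50%.
M((Mg₀.₈₉Fe₀.₁₁)₃KAlSi₃O₁₀(OH)₂) = 427.662 g/mol, so wt% Si = 84.255/427.662 × 100 = 19.70%.
30.50 − 19.70 = 10.80 pp.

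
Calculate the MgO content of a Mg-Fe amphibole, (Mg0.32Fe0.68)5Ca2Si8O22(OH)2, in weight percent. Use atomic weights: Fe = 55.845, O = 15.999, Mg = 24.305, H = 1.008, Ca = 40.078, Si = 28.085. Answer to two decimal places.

Formula mass = 919.589 g/mol.
1.60 Mg → 1.6000 mol MgO per formula unit; M(MgO) = 40.304, so MgO mass = 64.486 g.
64.486/919.589 × 100 = 7.01 wt%.

7.01 wt%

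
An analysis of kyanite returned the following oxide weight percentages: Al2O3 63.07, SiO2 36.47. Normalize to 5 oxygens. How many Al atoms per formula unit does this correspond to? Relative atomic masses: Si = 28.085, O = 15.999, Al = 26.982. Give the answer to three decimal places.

2.015 Al apfu

Al2O3: 63.07/101.961 = 0.61857 mol → 1.23714 mol Al, 1.85571 mol O.
SiO2: 36.47/60.083 = 0.60699 mol → 0.60699 mol Si, 1.21398 mol O.
Total oxygen = 3.06969 mol. Normalization factor = 5/3.06969 = 1.62883.
Al per 5 O = 1.23714 × 1.62883 = 2.015.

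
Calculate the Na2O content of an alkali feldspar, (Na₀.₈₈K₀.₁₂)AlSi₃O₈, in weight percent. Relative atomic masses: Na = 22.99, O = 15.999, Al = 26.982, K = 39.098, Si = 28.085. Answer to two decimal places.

Formula mass = 264.152 g/mol.
0.88 Na → 0.4400 mol Na2O per formula unit; M(Na2O) = 61.979, so Na2O mass = 27.271 g.
27.271/264.152 × 100 = 10.32 wt%.

10.32 wt%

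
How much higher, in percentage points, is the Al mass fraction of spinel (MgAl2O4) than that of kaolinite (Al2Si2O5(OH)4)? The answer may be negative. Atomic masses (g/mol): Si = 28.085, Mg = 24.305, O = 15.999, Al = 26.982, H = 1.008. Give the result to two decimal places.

First mineral: 53.964 g Al in 142.265 g formula = 37.93 wt% Al.
Second mineral: 53.964 g Al in 258.157 g formula = 20.90 wt% Al.
37.93% − 20.90% gives a difference of 17.03 percentage points.

17.03 percentage points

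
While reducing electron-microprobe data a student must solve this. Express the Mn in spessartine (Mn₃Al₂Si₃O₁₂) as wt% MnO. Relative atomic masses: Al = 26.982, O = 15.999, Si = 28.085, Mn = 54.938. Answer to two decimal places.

42.99 wt%

Formula mass = 495.021 g/mol.
3 Mn → 3.0000 mol MnO per formula unit; M(MnO) = 70.937, so MnO mass = 212.811 g.
212.811/495.021 × 100 = 42.99 wt%.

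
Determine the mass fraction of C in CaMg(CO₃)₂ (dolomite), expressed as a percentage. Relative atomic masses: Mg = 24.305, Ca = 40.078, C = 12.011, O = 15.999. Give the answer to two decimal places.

M(CaMg(CO₃)₂) = 184.399 g/mol.
C contributes 2 × 12.011 = 24.022 g per mole.
24.022/184.399 = 0.1303 → 13.03%.

13.03 mass %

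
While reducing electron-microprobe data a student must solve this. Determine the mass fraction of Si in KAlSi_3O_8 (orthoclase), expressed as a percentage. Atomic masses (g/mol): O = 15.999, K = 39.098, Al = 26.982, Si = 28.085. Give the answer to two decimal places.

30.27 wt%

M(KAlSi_3O_8) = 278.327 g/mol.
Si contributes 3 × 28.085 = 84.255 g per mole.
84.255/278.327 = 0.3027 → 30.27%.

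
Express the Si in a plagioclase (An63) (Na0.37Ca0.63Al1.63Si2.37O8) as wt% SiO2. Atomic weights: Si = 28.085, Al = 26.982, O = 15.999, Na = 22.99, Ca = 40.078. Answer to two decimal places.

52.30 wt%

Molar mass of Na0.37Ca0.63Al1.63Si2.37O8 = 0.37·22.99 + 0.63·40.078 + 1.63·26.982 + 2.37·28.085 + 8·15.999 = 272.290 g/mol.
Each formula unit contains 2.37 Si, equivalent to 2.37/1 = 2.3700 mol SiO2.
M(SiO2) = 1×28.085 + 2×15.999 = 60.083 g/mol.
Mass of SiO2 per formula unit = 2.3700 × 60.083 = 142.397 g.
SiO2 wt% = 142.397 / 272.290 × 100 = 52.30%.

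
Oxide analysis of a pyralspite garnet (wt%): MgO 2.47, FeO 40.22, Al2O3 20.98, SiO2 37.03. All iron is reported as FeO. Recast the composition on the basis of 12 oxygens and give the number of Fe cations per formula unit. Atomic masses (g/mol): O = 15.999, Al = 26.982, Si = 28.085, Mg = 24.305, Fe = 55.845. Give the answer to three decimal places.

MgO (M=40.304): mol = 0.06128; Mg = 0.06128, O = 0.06128.
FeO (M=71.844): mol = 0.55982; Fe = 0.55982, O = 0.55982.
Al2O3 (M=101.961): mol = 0.20576; Al = 0.41152, O = 0.61728.
SiO2 (M=60.083): mol = 0.61631; Si = 0.61631, O = 1.23262.
ΣO = 2.47100; factor = 12/ΣO = 4.85633.
Fe apfu = 0.55982 × 4.85633 = 2.719.

2.719 Fe apfu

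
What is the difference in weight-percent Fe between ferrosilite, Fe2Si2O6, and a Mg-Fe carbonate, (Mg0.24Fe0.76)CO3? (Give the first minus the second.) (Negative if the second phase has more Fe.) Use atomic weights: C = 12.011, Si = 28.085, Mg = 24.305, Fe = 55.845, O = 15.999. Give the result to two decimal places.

Fe in Fe2Si2O6: molar mass 263.854 g/mol; 2×55.845 = 111.690 g → 42.33 wt%.
Fe in (Mg0.24Fe0.76)CO3: molar mass 108.283 g/mol; 0.76×55.845 = 42.442 g → 39.20 wt%.
Difference = 42.33 − 39.20 = 3.13 percentage points.

3.13 percentage points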